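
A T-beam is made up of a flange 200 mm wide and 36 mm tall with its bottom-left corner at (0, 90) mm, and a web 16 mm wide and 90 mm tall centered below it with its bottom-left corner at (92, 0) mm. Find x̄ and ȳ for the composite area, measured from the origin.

web: A = 16 × 90 = 1440.00, centroid at (100.00, 45.00).
flange: A = 200 × 36 = 7200.00, centroid at (100.00, 108.00).
ΣA = 8640.00 mm²
ΣAx̄ = (1440.00)(100.00) + (7200.00)(100.00) = 864000.00 mm³
ΣAȳ = (1440.00)(45.00) + (7200.00)(108.00) = 842400.00 mm³
x̄ = 864000.00 / 8640.00 = 100.00 mm
ȳ = 842400.00 / 8640.00 = 97.50 mm

x̄ = 100.00 mm, ȳ = 97.50 mm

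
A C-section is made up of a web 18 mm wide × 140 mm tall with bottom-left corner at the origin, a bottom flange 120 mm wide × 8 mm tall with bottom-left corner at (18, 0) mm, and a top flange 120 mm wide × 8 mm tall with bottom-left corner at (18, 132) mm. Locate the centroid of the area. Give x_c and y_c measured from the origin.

x_c = 38.84 mm, y_c = 70.00 mm

Part | A | x̄ᵢ | ȳᵢ | A·x̄ᵢ | A·ȳᵢ
web | 2520.00 | 9.00 | 70.00 | 22680.00 | 176400.00
bottom flange | 960.00 | 78.00 | 4.00 | 74880.00 | 3840.00
top flange | 960.00 | 78.00 | 136.00 | 74880.00 | 130560.00
Σ | 4440.00 |  |  | 172440.00 | 310800.00
x_c = 172440.00 / 4440.00 = 38.84 mm
y_c = 310800.00 / 4440.00 = 70.00 mm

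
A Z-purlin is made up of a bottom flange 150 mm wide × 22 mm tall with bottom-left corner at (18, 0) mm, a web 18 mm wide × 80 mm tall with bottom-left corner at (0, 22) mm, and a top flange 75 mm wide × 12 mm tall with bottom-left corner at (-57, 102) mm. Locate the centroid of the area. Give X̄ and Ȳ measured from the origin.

bottom flange: A = 150 × 22 = 3300.00, centroid at (93.00, 11.00).
web: A = 18 × 80 = 1440.00, centroid at (9.00, 62.00).
top flange: A = 75 × 12 = 900.00, centroid at (-19.50, 108.00).
ΣA = 5640.00 mm²
ΣAX̄ = (3300.00)(93.00) + (1440.00)(9.00) + (900.00)(-19.50) = 302310.00 mm³
ΣAȲ = (3300.00)(11.00) + (1440.00)(62.00) + (900.00)(108.00) = 222780.00 mm³
X̄ = 302310.00 / 5640.00 = 53.60 mm
Ȳ = 222780.00 / 5640.00 = 39.50 mm

X̄ = 53.60 mm, Ȳ = 39.50 mm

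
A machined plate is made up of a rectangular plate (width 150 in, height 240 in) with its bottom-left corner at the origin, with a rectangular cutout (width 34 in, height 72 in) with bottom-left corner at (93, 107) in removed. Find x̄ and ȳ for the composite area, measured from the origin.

plate: A = 150 × 240 = 36000.00, centroid at (75.00, 120.00).
hole: A = −(34 × 72) = -2448.00, centroid at (110.00, 143.00).
ΣA = 33552.00 in²
ΣAx̄ = (36000.00)(75.00) + (-2448.00)(110.00) = 2430720.00 in³
ΣAȳ = (36000.00)(120.00) + (-2448.00)(143.00) = 3969936.00 in³
x̄ = 2430720.00 / 33552.00 = 72.45 in
ȳ = 3969936.00 / 33552.00 = 118.32 in

x̄ = 72.45 in, ȳ = 118.32 in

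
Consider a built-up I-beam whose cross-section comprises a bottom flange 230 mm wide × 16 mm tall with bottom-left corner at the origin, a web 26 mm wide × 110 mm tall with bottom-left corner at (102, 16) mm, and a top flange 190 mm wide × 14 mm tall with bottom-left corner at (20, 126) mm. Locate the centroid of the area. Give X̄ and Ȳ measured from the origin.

bottom flange: A = 230 × 16 = 3680.00, centroid at (115.00, 8.00).
web: A = 26 × 110 = 2860.00, centroid at (115.00, 71.00).
top flange: A = 190 × 14 = 2660.00, centroid at (115.00, 133.00).
ΣA = 9200.00 mm², ΣAX̄ = 1058000.00 mm³, ΣAȲ = 586280.00 mm³.
X̄ = 1058000.00/9200.00 = 115.00 mm; Ȳ = 586280.00/9200.00 = 63.73 mm.

X̄ = 115.00 mm, Ȳ = 63.73 mm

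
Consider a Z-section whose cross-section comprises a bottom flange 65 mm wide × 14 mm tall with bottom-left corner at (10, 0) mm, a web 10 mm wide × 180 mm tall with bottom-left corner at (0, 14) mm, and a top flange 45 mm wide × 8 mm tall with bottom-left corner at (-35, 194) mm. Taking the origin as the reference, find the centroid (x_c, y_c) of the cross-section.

Part | A | x̄ᵢ | ȳᵢ | A·x̄ᵢ | A·ȳᵢ
bottom flange | 910.00 | 42.50 | 7.00 | 38675.00 | 6370.00
web | 1800.00 | 5.00 | 104.00 | 9000.00 | 187200.00
top flange | 360.00 | -12.50 | 198.00 | -4500.00 | 71280.00
Σ | 3070.00 |  |  | 43175.00 | 264850.00
x_c = 43175.00 / 3070.00 = 14.06 mm
y_c = 264850.00 / 3070.00 = 86.27 mm

x_c = 14.06 mm, y_c = 86.27 mm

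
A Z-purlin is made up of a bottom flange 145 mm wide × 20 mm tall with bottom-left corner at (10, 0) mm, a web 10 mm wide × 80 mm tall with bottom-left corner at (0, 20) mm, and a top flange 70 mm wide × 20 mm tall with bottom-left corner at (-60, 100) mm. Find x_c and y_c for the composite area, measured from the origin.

bottom flange: A = 145 × 20 = 2900.00, centroid at (82.50, 10.00).
web: A = 10 × 80 = 800.00, centroid at (5.00, 60.00).
top flange: A = 70 × 20 = 1400.00, centroid at (-25.00, 110.00).
ΣA = 5100.00 mm²
ΣAx_c = (2900.00)(82.50) + (800.00)(5.00) + (1400.00)(-25.00) = 208250.00 mm³
ΣAy_c = (2900.00)(10.00) + (800.00)(60.00) + (1400.00)(110.00) = 231000.00 mm³
x_c = 208250.00 / 5100.00 = 40.83 mm
y_c = 231000.00 / 5100.00 = 45.29 mm

x_c = 40.83 mm, y_c = 45.29 mm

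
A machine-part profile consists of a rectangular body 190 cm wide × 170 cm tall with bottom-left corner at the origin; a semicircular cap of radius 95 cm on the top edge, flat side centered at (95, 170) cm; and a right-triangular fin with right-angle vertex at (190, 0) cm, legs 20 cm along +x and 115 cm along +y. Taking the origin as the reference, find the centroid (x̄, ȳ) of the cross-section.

x̄ = 97.45 cm, ȳ = 121.18 cm

rectangular body: A = 190 × 170 = 32300.00, centroid at (95.00, 85.00).
semicircular top: A = ½π·95² = 14176.44, centroid at (95.00, 210.32).
triangular fin: A = ½·20·115 = 1150.00, centroid at (196.67, 38.33).
ΣA = 47626.44 cm², ΣAx̄ = 4641428.17 cm³, ΣAȳ = 5771160.93 cm³.
x̄ = 4641428.17/47626.44 = 97.45 cm; ȳ = 5771160.93/47626.44 = 121.18 cm.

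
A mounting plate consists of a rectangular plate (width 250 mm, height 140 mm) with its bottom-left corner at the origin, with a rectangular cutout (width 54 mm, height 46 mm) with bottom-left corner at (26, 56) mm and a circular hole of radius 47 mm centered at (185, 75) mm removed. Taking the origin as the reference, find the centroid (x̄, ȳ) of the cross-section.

x̄ = 115.71 mm, ȳ = 67.77 mm

Part | A | x̄ᵢ | ȳᵢ | A·x̄ᵢ | A·ȳᵢ
plate | 35000.00 | 125.00 | 70.00 | 4375000.00 | 2450000.00
hole 1 | -2484.00 | 53.00 | 79.00 | -131652.00 | -196236.00
hole 2 | -6939.78 | 185.00 | 75.00 | -1283858.96 | -520483.36
Σ | 25576.22 |  |  | 2959489.04 | 1733280.64
x̄ = 2959489.04 / 25576.22 = 115.71 mm
ȳ = 1733280.64 / 25576.22 = 67.77 mm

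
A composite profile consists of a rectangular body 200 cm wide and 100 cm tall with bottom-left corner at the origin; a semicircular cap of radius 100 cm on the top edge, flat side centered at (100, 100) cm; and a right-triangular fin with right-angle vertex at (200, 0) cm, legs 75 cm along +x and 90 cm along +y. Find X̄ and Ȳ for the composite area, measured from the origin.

X̄ = 110.79 cm, Ȳ = 85.43 cm

Part | A | x̄ᵢ | ȳᵢ | A·x̄ᵢ | A·ȳᵢ
rectangular body | 20000.00 | 100.00 | 50.00 | 2000000.00 | 1000000.00
semicircular top | 15707.96 | 100.00 | 142.44 | 1570796.33 | 2237462.99
triangular fin | 3375.00 | 225.00 | 30.00 | 759375.00 | 101250.00
Σ | 39082.96 |  |  | 4330171.33 | 3338712.99
X̄ = 4330171.33 / 39082.96 = 110.79 cm
Ȳ = 3338712.99 / 39082.96 = 85.43 cm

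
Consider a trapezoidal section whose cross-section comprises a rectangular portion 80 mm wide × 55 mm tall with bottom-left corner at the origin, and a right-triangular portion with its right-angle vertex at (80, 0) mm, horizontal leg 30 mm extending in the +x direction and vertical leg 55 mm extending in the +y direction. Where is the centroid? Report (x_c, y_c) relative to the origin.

Part | A | x̄ᵢ | ȳᵢ | A·x̄ᵢ | A·ȳᵢ
rectangular portion | 4400.00 | 40.00 | 27.50 | 176000.00 | 121000.00
triangular portion | 825.00 | 90.00 | 18.33 | 74250.00 | 15125.00
Σ | 5225.00 |  |  | 250250.00 | 136125.00
x_c = 250250.00 / 5225.00 = 47.89 mm
y_c = 136125.00 / 5225.00 = 26.05 mm

x_c = 47.89 mm, y_c = 26.05 mm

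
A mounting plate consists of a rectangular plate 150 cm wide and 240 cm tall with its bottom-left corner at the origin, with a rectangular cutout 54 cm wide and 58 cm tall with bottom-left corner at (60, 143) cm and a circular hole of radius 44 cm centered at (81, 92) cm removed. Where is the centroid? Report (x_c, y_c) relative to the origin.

x_c = 72.23 cm, y_c = 120.28 cm

Part | A | x̄ᵢ | ȳᵢ | A·x̄ᵢ | A·ȳᵢ
plate | 36000.00 | 75.00 | 120.00 | 2700000.00 | 4320000.00
hole 1 | -3132.00 | 87.00 | 172.00 | -272484.00 | -538704.00
hole 2 | -6082.12 | 81.00 | 92.00 | -492651.99 | -559555.35
Σ | 26785.88 |  |  | 1934864.01 | 3221740.65
x_c = 1934864.01 / 26785.88 = 72.23 cm
y_c = 3221740.65 / 26785.88 = 120.28 cm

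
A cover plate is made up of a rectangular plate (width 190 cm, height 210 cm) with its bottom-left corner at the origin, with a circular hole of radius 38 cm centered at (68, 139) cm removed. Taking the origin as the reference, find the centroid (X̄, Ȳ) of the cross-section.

plate: A = 190 × 210 = 39900.00, centroid at (95.00, 105.00).
hole: A = −π·38² = -4536.46, centroid at (68.00, 139.00).
ΣA = 35363.54 cm², ΣAX̄ = 3482020.73 cm³, ΣAȲ = 3558932.09 cm³.
X̄ = 3482020.73/35363.54 = 98.46 cm; Ȳ = 3558932.09/35363.54 = 100.64 cm.

X̄ = 98.46 cm, Ȳ = 100.64 cm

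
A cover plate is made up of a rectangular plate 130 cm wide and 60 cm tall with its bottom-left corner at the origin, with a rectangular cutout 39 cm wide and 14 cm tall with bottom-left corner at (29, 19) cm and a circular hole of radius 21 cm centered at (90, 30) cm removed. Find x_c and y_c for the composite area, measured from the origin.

Part | A | x̄ᵢ | ȳᵢ | A·x̄ᵢ | A·ȳᵢ
plate | 7800.00 | 65.00 | 30.00 | 507000.00 | 234000.00
hole 1 | -546.00 | 48.50 | 26.00 | -26481.00 | -14196.00
hole 2 | -1385.44 | 90.00 | 30.00 | -124689.81 | -41563.27
Σ | 5868.56 |  |  | 355829.19 | 178240.73
x_c = 355829.19 / 5868.56 = 60.63 cm
y_c = 178240.73 / 5868.56 = 30.37 cm

x_c = 60.63 cm, y_c = 30.37 cm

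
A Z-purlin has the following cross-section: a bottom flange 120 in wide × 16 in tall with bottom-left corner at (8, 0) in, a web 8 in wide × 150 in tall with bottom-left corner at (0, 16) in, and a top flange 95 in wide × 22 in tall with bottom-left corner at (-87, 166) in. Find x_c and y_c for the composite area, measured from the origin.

bottom flange: A = 120 × 16 = 1920.00, centroid at (68.00, 8.00).
web: A = 8 × 150 = 1200.00, centroid at (4.00, 91.00).
top flange: A = 95 × 22 = 2090.00, centroid at (-39.50, 177.00).
ΣA = 5210.00 in²
ΣAx_c = (1920.00)(68.00) + (1200.00)(4.00) + (2090.00)(-39.50) = 52805.00 in³
ΣAy_c = (1920.00)(8.00) + (1200.00)(91.00) + (2090.00)(177.00) = 494490.00 in³
x_c = 52805.00 / 5210.00 = 10.14 in
y_c = 494490.00 / 5210.00 = 94.91 in

x_c = 10.14 in, y_c = 94.91 in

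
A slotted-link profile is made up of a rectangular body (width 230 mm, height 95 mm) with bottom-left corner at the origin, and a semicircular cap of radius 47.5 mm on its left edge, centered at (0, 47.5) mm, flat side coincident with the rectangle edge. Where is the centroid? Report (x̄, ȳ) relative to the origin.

x̄ = 96.14 mm, ȳ = 47.50 mm

rectangular body: A = 230 × 95 = 21850.00, centroid at (115.00, 47.50).
semicircular end: A = ½π·47.5² = 3544.11, centroid at (-20.16, 47.50).
ΣA = 25394.11 mm²
ΣAx̄ = (21850.00)(115.00) + (3544.11)(-20.16) = 2441302.08 mm³
ΣAȳ = (21850.00)(47.50) + (3544.11)(47.50) = 1206220.19 mm³
x̄ = 2441302.08 / 25394.11 = 96.14 mm
ȳ = 1206220.19 / 25394.11 = 47.50 mm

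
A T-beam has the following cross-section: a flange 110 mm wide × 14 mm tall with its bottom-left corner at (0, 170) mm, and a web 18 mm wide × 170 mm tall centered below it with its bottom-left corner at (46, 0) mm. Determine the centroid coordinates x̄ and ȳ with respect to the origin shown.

web: A = 18 × 170 = 3060.00, centroid at (55.00, 85.00).
flange: A = 110 × 14 = 1540.00, centroid at (55.00, 177.00).
ΣA = 4600.00 mm², ΣAx̄ = 253000.00 mm³, ΣAȳ = 532680.00 mm³.
x̄ = 253000.00/4600.00 = 55.00 mm; ȳ = 532680.00/4600.00 = 115.80 mm.

x̄ = 55.00 mm, ȳ = 115.80 mm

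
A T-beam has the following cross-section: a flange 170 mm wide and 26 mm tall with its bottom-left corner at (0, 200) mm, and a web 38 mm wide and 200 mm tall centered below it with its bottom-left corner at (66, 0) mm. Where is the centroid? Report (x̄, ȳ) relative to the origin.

web: A = 38 × 200 = 7600.00, centroid at (85.00, 100.00).
flange: A = 170 × 26 = 4420.00, centroid at (85.00, 213.00).
ΣA = 12020.00 mm²
ΣAx̄ = (7600.00)(85.00) + (4420.00)(85.00) = 1021700.00 mm³
ΣAȳ = (7600.00)(100.00) + (4420.00)(213.00) = 1701460.00 mm³
x̄ = 1021700.00 / 12020.00 = 85.00 mm
ȳ = 1701460.00 / 12020.00 = 141.55 mm

x̄ = 85.00 mm, ȳ = 141.55 mm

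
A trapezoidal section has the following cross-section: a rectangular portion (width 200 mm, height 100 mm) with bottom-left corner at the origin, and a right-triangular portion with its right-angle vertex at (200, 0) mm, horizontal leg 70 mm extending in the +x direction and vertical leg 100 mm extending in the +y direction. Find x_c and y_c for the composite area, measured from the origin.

rectangular portion: A = 200 × 100 = 20000.00, centroid at (100.00, 50.00).
triangular portion: A = ½·70·100 = 3500.00, centroid at (223.33, 33.33).
ΣA = 23500.00 mm², ΣAx_c = 2781666.67 mm³, ΣAy_c = 1116666.67 mm³.
x_c = 2781666.67/23500.00 = 118.37 mm; y_c = 1116666.67/23500.00 = 47.52 mm.

x_c = 118.37 mm, y_c = 47.52 mm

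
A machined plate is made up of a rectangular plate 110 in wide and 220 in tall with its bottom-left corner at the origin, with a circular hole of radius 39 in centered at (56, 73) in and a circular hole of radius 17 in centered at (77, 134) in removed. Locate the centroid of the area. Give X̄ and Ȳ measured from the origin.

plate: A = 110 × 220 = 24200.00, centroid at (55.00, 110.00).
hole 1: A = −π·39² = -4778.36, centroid at (56.00, 73.00).
hole 2: A = −π·17² = -907.92, centroid at (77.00, 134.00).
ΣA = 18513.72 in², ΣAX̄ = 993501.84 in³, ΣAȲ = 2191518.23 in³.
X̄ = 993501.84/18513.72 = 53.66 in; Ȳ = 2191518.23/18513.72 = 118.37 in.

X̄ = 53.66 in, Ȳ = 118.37 in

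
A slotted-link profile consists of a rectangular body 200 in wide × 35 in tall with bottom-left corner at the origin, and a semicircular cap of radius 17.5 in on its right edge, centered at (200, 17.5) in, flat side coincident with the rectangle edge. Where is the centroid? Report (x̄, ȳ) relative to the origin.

x̄ = 106.91 in, ȳ = 17.50 in

Part | A | x̄ᵢ | ȳᵢ | A·x̄ᵢ | A·ȳᵢ
rectangular body | 7000.00 | 100.00 | 17.50 | 700000.00 | 122500.00
semicircular end | 481.06 | 207.43 | 17.50 | 99784.19 | 8418.49
Σ | 7481.06 |  |  | 799784.19 | 130918.49
x̄ = 799784.19 / 7481.06 = 106.91 in
ȳ = 130918.49 / 7481.06 = 17.50 in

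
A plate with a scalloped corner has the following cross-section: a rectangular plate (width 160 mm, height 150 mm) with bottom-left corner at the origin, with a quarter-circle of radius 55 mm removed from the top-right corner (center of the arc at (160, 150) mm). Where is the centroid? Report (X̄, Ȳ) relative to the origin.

plate: A = 160 × 150 = 24000.00, centroid at (80.00, 75.00).
removed quarter-circle: A = −¼π·55² = -2375.83, centroid at (136.66, 126.66).
ΣA = 21624.17 mm², ΣAX̄ = 1595325.62 mm³, ΣAȲ = 1499083.92 mm³.
X̄ = 1595325.62/21624.17 = 73.78 mm; Ȳ = 1499083.92/21624.17 = 69.32 mm.

X̄ = 73.78 mm, Ȳ = 69.32 mm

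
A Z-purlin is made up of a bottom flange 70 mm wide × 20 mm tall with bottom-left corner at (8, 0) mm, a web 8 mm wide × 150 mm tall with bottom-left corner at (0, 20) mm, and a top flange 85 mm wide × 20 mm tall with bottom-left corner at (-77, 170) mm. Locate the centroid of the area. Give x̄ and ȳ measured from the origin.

bottom flange: A = 70 × 20 = 1400.00, centroid at (43.00, 10.00).
web: A = 8 × 150 = 1200.00, centroid at (4.00, 95.00).
top flange: A = 85 × 20 = 1700.00, centroid at (-34.50, 180.00).
ΣA = 4300.00 mm², ΣAx̄ = 6350.00 mm³, ΣAȳ = 434000.00 mm³.
x̄ = 6350.00/4300.00 = 1.48 mm; ȳ = 434000.00/4300.00 = 100.93 mm.

x̄ = 1.48 mm, ȳ = 100.93 mm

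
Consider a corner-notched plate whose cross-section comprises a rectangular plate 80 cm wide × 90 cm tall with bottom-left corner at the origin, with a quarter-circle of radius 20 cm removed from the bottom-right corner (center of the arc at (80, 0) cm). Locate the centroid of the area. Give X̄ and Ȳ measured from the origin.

X̄ = 38.56 cm, Ȳ = 46.67 cm

Part | A | x̄ᵢ | ȳᵢ | A·x̄ᵢ | A·ȳᵢ
plate | 7200.00 | 40.00 | 45.00 | 288000.00 | 324000.00
removed quarter-circle | -314.16 | 71.51 | 8.49 | -22466.07 | -2666.67
Σ | 6885.84 |  |  | 265533.93 | 321333.33
X̄ = 265533.93 / 6885.84 = 38.56 cm
Ȳ = 321333.33 / 6885.84 = 46.67 cm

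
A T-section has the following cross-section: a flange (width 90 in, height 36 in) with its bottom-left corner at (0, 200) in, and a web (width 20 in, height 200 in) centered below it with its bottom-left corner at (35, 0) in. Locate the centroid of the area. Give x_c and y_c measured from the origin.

web: A = 20 × 200 = 4000.00, centroid at (45.00, 100.00).
flange: A = 90 × 36 = 3240.00, centroid at (45.00, 218.00).
ΣA = 7240.00 in², ΣAx_c = 325800.00 in³, ΣAy_c = 1106320.00 in³.
x_c = 325800.00/7240.00 = 45.00 in; y_c = 1106320.00/7240.00 = 152.81 in.

x_c = 45.00 in, y_c = 152.81 in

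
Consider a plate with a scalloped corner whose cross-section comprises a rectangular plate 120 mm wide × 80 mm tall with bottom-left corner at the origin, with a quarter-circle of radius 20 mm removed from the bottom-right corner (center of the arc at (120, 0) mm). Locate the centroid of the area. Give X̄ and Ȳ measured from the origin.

Part | A | x̄ᵢ | ȳᵢ | A·x̄ᵢ | A·ȳᵢ
plate | 9600.00 | 60.00 | 40.00 | 576000.00 | 384000.00
removed quarter-circle | -314.16 | 111.51 | 8.49 | -35032.45 | -2666.67
Σ | 9285.84 |  |  | 540967.55 | 381333.33
X̄ = 540967.55 / 9285.84 = 58.26 mm
Ȳ = 381333.33 / 9285.84 = 41.07 mm

X̄ = 58.26 mm, Ȳ = 41.07 mm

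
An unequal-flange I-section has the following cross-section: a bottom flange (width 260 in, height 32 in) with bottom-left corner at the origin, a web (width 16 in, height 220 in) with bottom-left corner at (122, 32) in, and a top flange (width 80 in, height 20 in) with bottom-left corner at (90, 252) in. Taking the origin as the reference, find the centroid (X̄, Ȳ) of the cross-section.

bottom flange: A = 260 × 32 = 8320.00, centroid at (130.00, 16.00).
web: A = 16 × 220 = 3520.00, centroid at (130.00, 142.00).
top flange: A = 80 × 20 = 1600.00, centroid at (130.00, 262.00).
ΣA = 13440.00 in², ΣAX̄ = 1747200.00 in³, ΣAȲ = 1052160.00 in³.
X̄ = 1747200.00/13440.00 = 130.00 in; Ȳ = 1052160.00/13440.00 = 78.29 in.

X̄ = 130.00 in, Ȳ = 78.29 in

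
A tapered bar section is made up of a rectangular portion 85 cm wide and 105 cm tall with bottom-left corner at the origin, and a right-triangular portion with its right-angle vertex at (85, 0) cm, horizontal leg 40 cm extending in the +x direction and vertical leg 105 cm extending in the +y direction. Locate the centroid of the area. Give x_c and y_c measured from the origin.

x_c = 53.13 cm, y_c = 49.17 cm

rectangular portion: A = 85 × 105 = 8925.00, centroid at (42.50, 52.50).
triangular portion: A = ½·40·105 = 2100.00, centroid at (98.33, 35.00).
ΣA = 11025.00 cm²
ΣAx_c = (8925.00)(42.50) + (2100.00)(98.33) = 585812.50 cm³
ΣAy_c = (8925.00)(52.50) + (2100.00)(35.00) = 542062.50 cm³
x_c = 585812.50 / 11025.00 = 53.13 cm
y_c = 542062.50 / 11025.00 = 49.17 cm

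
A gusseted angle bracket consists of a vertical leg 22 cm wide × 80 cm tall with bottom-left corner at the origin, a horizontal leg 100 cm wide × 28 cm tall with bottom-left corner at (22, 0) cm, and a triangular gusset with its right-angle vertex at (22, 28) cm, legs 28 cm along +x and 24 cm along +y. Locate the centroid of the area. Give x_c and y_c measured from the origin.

Part | A | x̄ᵢ | ȳᵢ | A·x̄ᵢ | A·ȳᵢ
vertical leg | 1760.00 | 11.00 | 40.00 | 19360.00 | 70400.00
horizontal leg | 2800.00 | 72.00 | 14.00 | 201600.00 | 39200.00
gusset | 336.00 | 31.33 | 36.00 | 10528.00 | 12096.00
Σ | 4896.00 |  |  | 231488.00 | 121696.00
x_c = 231488.00 / 4896.00 = 47.28 cm
y_c = 121696.00 / 4896.00 = 24.86 cm

x_c = 47.28 cm, y_c = 24.86 cm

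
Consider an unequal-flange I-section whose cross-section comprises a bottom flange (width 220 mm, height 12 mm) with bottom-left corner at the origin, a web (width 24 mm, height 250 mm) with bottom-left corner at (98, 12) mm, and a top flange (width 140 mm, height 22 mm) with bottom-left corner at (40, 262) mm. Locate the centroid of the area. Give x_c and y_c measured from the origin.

bottom flange: A = 220 × 12 = 2640.00, centroid at (110.00, 6.00).
web: A = 24 × 250 = 6000.00, centroid at (110.00, 137.00).
top flange: A = 140 × 22 = 3080.00, centroid at (110.00, 273.00).
ΣA = 11720.00 mm², ΣAx_c = 1289200.00 mm³, ΣAy_c = 1678680.00 mm³.
x_c = 1289200.00/11720.00 = 110.00 mm; y_c = 1678680.00/11720.00 = 143.23 mm.

x_c = 110.00 mm, y_c = 143.23 mm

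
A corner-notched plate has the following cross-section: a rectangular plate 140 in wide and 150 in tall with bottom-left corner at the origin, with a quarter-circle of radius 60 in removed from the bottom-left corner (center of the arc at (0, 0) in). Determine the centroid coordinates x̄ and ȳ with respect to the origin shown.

x̄ = 76.93 in, ȳ = 82.71 in

Part | A | x̄ᵢ | ȳᵢ | A·x̄ᵢ | A·ȳᵢ
plate | 21000.00 | 70.00 | 75.00 | 1470000.00 | 1575000.00
removed quarter-circle | -2827.43 | 25.46 | 25.46 | -72000.00 | -72000.00
Σ | 18172.57 |  |  | 1398000.00 | 1503000.00
x̄ = 1398000.00 / 18172.57 = 76.93 in
ȳ = 1503000.00 / 18172.57 = 82.71 in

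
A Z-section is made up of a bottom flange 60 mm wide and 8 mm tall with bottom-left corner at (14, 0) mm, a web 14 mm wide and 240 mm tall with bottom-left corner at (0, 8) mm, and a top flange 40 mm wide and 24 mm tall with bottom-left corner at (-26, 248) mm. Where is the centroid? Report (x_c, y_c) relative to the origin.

x_c = 8.10 mm, y_c = 142.00 mm

Part | A | x̄ᵢ | ȳᵢ | A·x̄ᵢ | A·ȳᵢ
bottom flange | 480.00 | 44.00 | 4.00 | 21120.00 | 1920.00
web | 3360.00 | 7.00 | 128.00 | 23520.00 | 430080.00
top flange | 960.00 | -6.00 | 260.00 | -5760.00 | 249600.00
Σ | 4800.00 |  |  | 38880.00 | 681600.00
x_c = 38880.00 / 4800.00 = 8.10 mm
y_c = 681600.00 / 4800.00 = 142.00 mm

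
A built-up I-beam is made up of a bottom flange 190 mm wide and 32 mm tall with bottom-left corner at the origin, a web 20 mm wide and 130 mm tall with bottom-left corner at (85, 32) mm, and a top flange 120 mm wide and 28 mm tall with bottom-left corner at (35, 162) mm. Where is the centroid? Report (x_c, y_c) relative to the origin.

x_c = 95.00 mm, y_c = 78.14 mm

bottom flange: A = 190 × 32 = 6080.00, centroid at (95.00, 16.00).
web: A = 20 × 130 = 2600.00, centroid at (95.00, 97.00).
top flange: A = 120 × 28 = 3360.00, centroid at (95.00, 176.00).
ΣA = 12040.00 mm², ΣAx_c = 1143800.00 mm³, ΣAy_c = 940840.00 mm³.
x_c = 1143800.00/12040.00 = 95.00 mm; y_c = 940840.00/12040.00 = 78.14 mm.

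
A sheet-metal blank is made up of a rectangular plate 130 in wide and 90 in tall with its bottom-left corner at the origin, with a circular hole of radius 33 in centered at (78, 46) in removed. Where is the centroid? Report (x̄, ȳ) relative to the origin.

Part | A | x̄ᵢ | ȳᵢ | A·x̄ᵢ | A·ȳᵢ
plate | 11700.00 | 65.00 | 45.00 | 760500.00 | 526500.00
hole | -3421.19 | 78.00 | 46.00 | -266853.16 | -157374.94
Σ | 8278.81 |  |  | 493646.84 | 369125.06
x̄ = 493646.84 / 8278.81 = 59.63 in
ȳ = 369125.06 / 8278.81 = 44.59 in

x̄ = 59.63 in, ȳ = 44.59 in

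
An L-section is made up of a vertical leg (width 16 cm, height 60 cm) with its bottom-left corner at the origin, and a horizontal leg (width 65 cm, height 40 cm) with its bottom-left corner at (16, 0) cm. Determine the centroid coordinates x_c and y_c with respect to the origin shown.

Part | A | x̄ᵢ | ȳᵢ | A·x̄ᵢ | A·ȳᵢ
vertical leg | 960.00 | 8.00 | 30.00 | 7680.00 | 28800.00
horizontal leg | 2600.00 | 48.50 | 20.00 | 126100.00 | 52000.00
Σ | 3560.00 |  |  | 133780.00 | 80800.00
x_c = 133780.00 / 3560.00 = 37.58 cm
y_c = 80800.00 / 3560.00 = 22.70 cm

x_c = 37.58 cm, y_c = 22.70 cm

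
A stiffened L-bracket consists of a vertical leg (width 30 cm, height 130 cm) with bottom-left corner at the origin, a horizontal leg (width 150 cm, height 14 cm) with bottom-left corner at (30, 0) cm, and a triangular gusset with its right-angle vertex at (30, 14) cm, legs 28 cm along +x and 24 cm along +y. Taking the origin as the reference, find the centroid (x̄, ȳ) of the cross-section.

vertical leg: A = 30 × 130 = 3900.00, centroid at (15.00, 65.00).
horizontal leg: A = 150 × 14 = 2100.00, centroid at (105.00, 7.00).
gusset: A = ½·28·24 = 336.00, centroid at (39.33, 22.00).
ΣA = 6336.00 cm²
ΣAx̄ = (3900.00)(15.00) + (2100.00)(105.00) + (336.00)(39.33) = 292216.00 cm³
ΣAȳ = (3900.00)(65.00) + (2100.00)(7.00) + (336.00)(22.00) = 275592.00 cm³
x̄ = 292216.00 / 6336.00 = 46.12 cm
ȳ = 275592.00 / 6336.00 = 43.50 cm

x̄ = 46.12 cm, ȳ = 43.50 cm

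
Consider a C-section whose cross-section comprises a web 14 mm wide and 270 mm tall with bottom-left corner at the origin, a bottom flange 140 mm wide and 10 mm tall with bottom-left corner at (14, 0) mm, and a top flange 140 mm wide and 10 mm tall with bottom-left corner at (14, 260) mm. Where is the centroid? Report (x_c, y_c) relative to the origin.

x_c = 39.77 mm, y_c = 135.00 mm

Part | A | x̄ᵢ | ȳᵢ | A·x̄ᵢ | A·ȳᵢ
web | 3780.00 | 7.00 | 135.00 | 26460.00 | 510300.00
bottom flange | 1400.00 | 84.00 | 5.00 | 117600.00 | 7000.00
top flange | 1400.00 | 84.00 | 265.00 | 117600.00 | 371000.00
Σ | 6580.00 |  |  | 261660.00 | 888300.00
x_c = 261660.00 / 6580.00 = 39.77 mm
y_c = 888300.00 / 6580.00 = 135.00 mm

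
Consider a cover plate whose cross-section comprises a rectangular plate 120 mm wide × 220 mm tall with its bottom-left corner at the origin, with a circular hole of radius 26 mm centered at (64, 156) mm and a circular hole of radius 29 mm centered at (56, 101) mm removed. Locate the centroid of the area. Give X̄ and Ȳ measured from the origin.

X̄ = 60.10 mm, Ȳ = 106.58 mm

plate: A = 120 × 220 = 26400.00, centroid at (60.00, 110.00).
hole 1: A = −π·26² = -2123.72, centroid at (64.00, 156.00).
hole 2: A = −π·29² = -2642.08, centroid at (56.00, 101.00).
ΣA = 21634.20 mm²
ΣAX̄ = (26400.00)(60.00) + (-2123.72)(64.00) + (-2642.08)(56.00) = 1300125.69 mm³
ΣAȲ = (26400.00)(110.00) + (-2123.72)(156.00) + (-2642.08)(101.00) = 2305850.18 mm³
X̄ = 1300125.69 / 21634.20 = 60.10 mm
Ȳ = 2305850.18 / 21634.20 = 106.58 mm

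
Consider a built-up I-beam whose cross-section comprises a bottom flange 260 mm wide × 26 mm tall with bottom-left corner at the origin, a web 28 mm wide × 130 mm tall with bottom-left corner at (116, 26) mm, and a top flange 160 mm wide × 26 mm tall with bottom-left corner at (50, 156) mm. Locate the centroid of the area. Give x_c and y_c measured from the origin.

x_c = 130.00 mm, y_c = 77.07 mm

Part | A | x̄ᵢ | ȳᵢ | A·x̄ᵢ | A·ȳᵢ
bottom flange | 6760.00 | 130.00 | 13.00 | 878800.00 | 87880.00
web | 3640.00 | 130.00 | 91.00 | 473200.00 | 331240.00
top flange | 4160.00 | 130.00 | 169.00 | 540800.00 | 703040.00
Σ | 14560.00 |  |  | 1892800.00 | 1122160.00
x_c = 1892800.00 / 14560.00 = 130.00 mm
y_c = 1122160.00 / 14560.00 = 77.07 mm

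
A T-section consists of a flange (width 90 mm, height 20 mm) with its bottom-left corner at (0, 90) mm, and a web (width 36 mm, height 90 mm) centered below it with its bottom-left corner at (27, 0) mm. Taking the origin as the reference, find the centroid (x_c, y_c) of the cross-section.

x_c = 45.00 mm, y_c = 64.64 mm

web: A = 36 × 90 = 3240.00, centroid at (45.00, 45.00).
flange: A = 90 × 20 = 1800.00, centroid at (45.00, 100.00).
ΣA = 5040.00 mm², ΣAx_c = 226800.00 mm³, ΣAy_c = 325800.00 mm³.
x_c = 226800.00/5040.00 = 45.00 mm; y_c = 325800.00/5040.00 = 64.64 mm.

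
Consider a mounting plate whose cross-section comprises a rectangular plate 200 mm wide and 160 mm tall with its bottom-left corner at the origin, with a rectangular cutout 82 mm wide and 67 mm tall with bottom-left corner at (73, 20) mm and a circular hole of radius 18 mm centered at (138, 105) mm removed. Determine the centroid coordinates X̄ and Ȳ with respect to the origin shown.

X̄ = 95.46 mm, Ȳ = 84.71 mm

plate: A = 200 × 160 = 32000.00, centroid at (100.00, 80.00).
hole 1: A = −(82 × 67) = -5494.00, centroid at (114.00, 53.50).
hole 2: A = −π·18² = -1017.88, centroid at (138.00, 105.00).
ΣA = 25488.12 mm², ΣAX̄ = 2433217.11 mm³, ΣAȲ = 2159194.02 mm³.
X̄ = 2433217.11/25488.12 = 95.46 mm; Ȳ = 2159194.02/25488.12 = 84.71 mm.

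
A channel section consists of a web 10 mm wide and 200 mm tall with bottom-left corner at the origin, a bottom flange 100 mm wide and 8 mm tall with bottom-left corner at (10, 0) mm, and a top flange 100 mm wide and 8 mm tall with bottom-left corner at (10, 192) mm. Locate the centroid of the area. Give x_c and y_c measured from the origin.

x_c = 29.44 mm, y_c = 100.00 mm

Part | A | x̄ᵢ | ȳᵢ | A·x̄ᵢ | A·ȳᵢ
web | 2000.00 | 5.00 | 100.00 | 10000.00 | 200000.00
bottom flange | 800.00 | 60.00 | 4.00 | 48000.00 | 3200.00
top flange | 800.00 | 60.00 | 196.00 | 48000.00 | 156800.00
Σ | 3600.00 |  |  | 106000.00 | 360000.00
x_c = 106000.00 / 3600.00 = 29.44 mm
y_c = 360000.00 / 3600.00 = 100.00 mm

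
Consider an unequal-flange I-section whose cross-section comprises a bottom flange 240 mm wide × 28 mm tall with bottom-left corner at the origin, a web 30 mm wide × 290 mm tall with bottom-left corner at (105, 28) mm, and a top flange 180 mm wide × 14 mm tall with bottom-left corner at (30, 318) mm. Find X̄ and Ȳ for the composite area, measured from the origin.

Part | A | x̄ᵢ | ȳᵢ | A·x̄ᵢ | A·ȳᵢ
bottom flange | 6720.00 | 120.00 | 14.00 | 806400.00 | 94080.00
web | 8700.00 | 120.00 | 173.00 | 1044000.00 | 1505100.00
top flange | 2520.00 | 120.00 | 325.00 | 302400.00 | 819000.00
Σ | 17940.00 |  |  | 2152800.00 | 2418180.00
X̄ = 2152800.00 / 17940.00 = 120.00 mm
Ȳ = 2418180.00 / 17940.00 = 134.79 mm

X̄ = 120.00 mm, Ȳ = 134.79 mm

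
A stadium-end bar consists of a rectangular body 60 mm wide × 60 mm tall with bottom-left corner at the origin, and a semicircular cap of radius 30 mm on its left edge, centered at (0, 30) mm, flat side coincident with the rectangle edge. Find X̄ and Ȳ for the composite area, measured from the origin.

X̄ = 17.95 mm, Ȳ = 30.00 mm

Part | A | x̄ᵢ | ȳᵢ | A·x̄ᵢ | A·ȳᵢ
rectangular body | 3600.00 | 30.00 | 30.00 | 108000.00 | 108000.00
semicircular end | 1413.72 | -12.73 | 30.00 | -18000.00 | 42411.50
Σ | 5013.72 |  |  | 90000.00 | 150411.50
X̄ = 90000.00 / 5013.72 = 17.95 mm
Ȳ = 150411.50 / 5013.72 = 30.00 mm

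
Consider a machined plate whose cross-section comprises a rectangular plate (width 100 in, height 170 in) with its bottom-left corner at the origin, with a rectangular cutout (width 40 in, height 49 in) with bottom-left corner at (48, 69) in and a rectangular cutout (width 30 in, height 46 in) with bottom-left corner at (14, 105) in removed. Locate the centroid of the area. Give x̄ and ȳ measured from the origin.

Part | A | x̄ᵢ | ȳᵢ | A·x̄ᵢ | A·ȳᵢ
plate | 17000.00 | 50.00 | 85.00 | 850000.00 | 1445000.00
hole 1 | -1960.00 | 68.00 | 93.50 | -133280.00 | -183260.00
hole 2 | -1380.00 | 29.00 | 128.00 | -40020.00 | -176640.00
Σ | 13660.00 |  |  | 676700.00 | 1085100.00
x̄ = 676700.00 / 13660.00 = 49.54 in
ȳ = 1085100.00 / 13660.00 = 79.44 in

x̄ = 49.54 in, ȳ = 79.44 in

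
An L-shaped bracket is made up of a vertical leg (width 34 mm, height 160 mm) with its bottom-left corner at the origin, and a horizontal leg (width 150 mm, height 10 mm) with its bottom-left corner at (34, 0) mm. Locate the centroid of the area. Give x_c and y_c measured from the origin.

Part | A | x̄ᵢ | ȳᵢ | A·x̄ᵢ | A·ȳᵢ
vertical leg | 5440.00 | 17.00 | 80.00 | 92480.00 | 435200.00
horizontal leg | 1500.00 | 109.00 | 5.00 | 163500.00 | 7500.00
Σ | 6940.00 |  |  | 255980.00 | 442700.00
x_c = 255980.00 / 6940.00 = 36.88 mm
y_c = 442700.00 / 6940.00 = 63.79 mm

x_c = 36.88 mm, y_c = 63.79 mm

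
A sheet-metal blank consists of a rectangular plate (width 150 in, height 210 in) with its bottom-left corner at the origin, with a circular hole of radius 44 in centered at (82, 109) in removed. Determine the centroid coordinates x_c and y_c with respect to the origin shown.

plate: A = 150 × 210 = 31500.00, centroid at (75.00, 105.00).
hole: A = −π·44² = -6082.12, centroid at (82.00, 109.00).
ΣA = 25417.88 in², ΣAx_c = 1863765.88 in³, ΣAy_c = 2644548.55 in³.
x_c = 1863765.88/25417.88 = 73.33 in; y_c = 2644548.55/25417.88 = 104.04 in.

x_c = 73.33 in, y_c = 104.04 in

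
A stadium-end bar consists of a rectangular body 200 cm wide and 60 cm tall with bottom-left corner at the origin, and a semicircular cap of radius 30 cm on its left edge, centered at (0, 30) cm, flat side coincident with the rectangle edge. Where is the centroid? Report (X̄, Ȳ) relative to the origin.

Part | A | x̄ᵢ | ȳᵢ | A·x̄ᵢ | A·ȳᵢ
rectangular body | 12000.00 | 100.00 | 30.00 | 1200000.00 | 360000.00
semicircular end | 1413.72 | -12.73 | 30.00 | -18000.00 | 42411.50
Σ | 13413.72 |  |  | 1182000.00 | 402411.50
X̄ = 1182000.00 / 13413.72 = 88.12 cm
Ȳ = 402411.50 / 13413.72 = 30.00 cm

X̄ = 88.12 cm, Ȳ = 30.00 cm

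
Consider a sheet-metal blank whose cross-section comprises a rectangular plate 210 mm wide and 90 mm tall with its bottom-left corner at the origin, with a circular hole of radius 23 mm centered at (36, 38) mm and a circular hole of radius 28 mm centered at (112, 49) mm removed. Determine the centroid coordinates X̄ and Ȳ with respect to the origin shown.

Part | A | x̄ᵢ | ȳᵢ | A·x̄ᵢ | A·ȳᵢ
plate | 18900.00 | 105.00 | 45.00 | 1984500.00 | 850500.00
hole 1 | -1661.90 | 36.00 | 38.00 | -59828.49 | -63152.30
hole 2 | -2463.01 | 112.00 | 49.00 | -275856.97 | -120687.42
Σ | 14775.09 |  |  | 1648814.54 | 666660.28
X̄ = 1648814.54 / 14775.09 = 111.59 mm
Ȳ = 666660.28 / 14775.09 = 45.12 mm

X̄ = 111.59 mm, Ȳ = 45.12 mm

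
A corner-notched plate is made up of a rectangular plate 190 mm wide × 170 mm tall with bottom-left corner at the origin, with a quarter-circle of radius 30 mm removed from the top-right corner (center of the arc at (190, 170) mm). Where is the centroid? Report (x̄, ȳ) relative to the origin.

x̄ = 93.16 mm, ȳ = 83.38 mm

plate: A = 190 × 170 = 32300.00, centroid at (95.00, 85.00).
removed quarter-circle: A = −¼π·30² = -706.86, centroid at (177.27, 157.27).
ΣA = 31593.14 mm²
ΣAx̄ = (32300.00)(95.00) + (-706.86)(177.27) = 2943196.91 mm³
ΣAȳ = (32300.00)(85.00) + (-706.86)(157.27) = 2634334.08 mm³
x̄ = 2943196.91 / 31593.14 = 93.16 mm
ȳ = 2634334.08 / 31593.14 = 83.38 mm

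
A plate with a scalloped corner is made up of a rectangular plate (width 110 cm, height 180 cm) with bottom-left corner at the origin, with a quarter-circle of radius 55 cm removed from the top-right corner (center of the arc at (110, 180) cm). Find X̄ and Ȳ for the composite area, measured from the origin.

Part | A | x̄ᵢ | ȳᵢ | A·x̄ᵢ | A·ȳᵢ
plate | 19800.00 | 55.00 | 90.00 | 1089000.00 | 1782000.00
removed quarter-circle | -2375.83 | 86.66 | 156.66 | -205882.91 | -372190.97
Σ | 17424.17 |  |  | 883117.09 | 1409809.03
X̄ = 883117.09 / 17424.17 = 50.68 cm
Ȳ = 1409809.03 / 17424.17 = 80.91 cm

X̄ = 50.68 cm, Ȳ = 80.91 cm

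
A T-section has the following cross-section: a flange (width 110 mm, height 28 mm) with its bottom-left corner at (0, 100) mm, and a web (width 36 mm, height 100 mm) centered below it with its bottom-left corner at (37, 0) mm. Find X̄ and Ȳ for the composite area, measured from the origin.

X̄ = 55.00 mm, Ȳ = 79.51 mm

Part | A | x̄ᵢ | ȳᵢ | A·x̄ᵢ | A·ȳᵢ
web | 3600.00 | 55.00 | 50.00 | 198000.00 | 180000.00
flange | 3080.00 | 55.00 | 114.00 | 169400.00 | 351120.00
Σ | 6680.00 |  |  | 367400.00 | 531120.00
X̄ = 367400.00 / 6680.00 = 55.00 mm
Ȳ = 531120.00 / 6680.00 = 79.51 mm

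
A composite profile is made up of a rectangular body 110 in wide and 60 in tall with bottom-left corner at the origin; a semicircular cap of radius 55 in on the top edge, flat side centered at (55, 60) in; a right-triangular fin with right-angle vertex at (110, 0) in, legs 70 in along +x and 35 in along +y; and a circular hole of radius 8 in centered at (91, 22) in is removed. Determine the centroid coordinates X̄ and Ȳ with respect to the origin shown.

rectangular body: A = 110 × 60 = 6600.00, centroid at (55.00, 30.00).
semicircular top: A = ½π·55² = 4751.66, centroid at (55.00, 83.34).
triangular fin: A = ½·70·35 = 1225.00, centroid at (133.33, 11.67).
hole: A = −π·8² = -201.06, centroid at (91.00, 22.00).
ΣA = 12375.60 in², ΣAX̄ = 769377.94 in³, ΣAȲ = 603884.50 in³.
X̄ = 769377.94/12375.60 = 62.17 in; Ȳ = 603884.50/12375.60 = 48.80 in.

X̄ = 62.17 in, Ȳ = 48.80 in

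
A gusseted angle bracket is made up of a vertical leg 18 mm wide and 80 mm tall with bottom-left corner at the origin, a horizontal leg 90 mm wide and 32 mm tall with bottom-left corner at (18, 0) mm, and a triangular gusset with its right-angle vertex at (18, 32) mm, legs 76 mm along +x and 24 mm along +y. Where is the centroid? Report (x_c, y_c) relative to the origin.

vertical leg: A = 18 × 80 = 1440.00, centroid at (9.00, 40.00).
horizontal leg: A = 90 × 32 = 2880.00, centroid at (63.00, 16.00).
gusset: A = ½·76·24 = 912.00, centroid at (43.33, 40.00).
ΣA = 5232.00 mm²
ΣAx_c = (1440.00)(9.00) + (2880.00)(63.00) + (912.00)(43.33) = 233920.00 mm³
ΣAy_c = (1440.00)(40.00) + (2880.00)(16.00) + (912.00)(40.00) = 140160.00 mm³
x_c = 233920.00 / 5232.00 = 44.71 mm
y_c = 140160.00 / 5232.00 = 26.79 mm

x_c = 44.71 mm, y_c = 26.79 mm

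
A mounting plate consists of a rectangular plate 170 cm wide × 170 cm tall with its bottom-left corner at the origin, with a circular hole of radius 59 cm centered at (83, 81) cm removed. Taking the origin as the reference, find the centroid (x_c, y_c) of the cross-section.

Part | A | x̄ᵢ | ȳᵢ | A·x̄ᵢ | A·ȳᵢ
plate | 28900.00 | 85.00 | 85.00 | 2456500.00 | 2456500.00
hole | -10935.88 | 83.00 | 81.00 | -907678.37 | -885806.61
Σ | 17964.12 |  |  | 1548821.63 | 1570693.39
x_c = 1548821.63 / 17964.12 = 86.22 cm
y_c = 1570693.39 / 17964.12 = 87.44 cm

x_c = 86.22 cm, y_c = 87.44 cm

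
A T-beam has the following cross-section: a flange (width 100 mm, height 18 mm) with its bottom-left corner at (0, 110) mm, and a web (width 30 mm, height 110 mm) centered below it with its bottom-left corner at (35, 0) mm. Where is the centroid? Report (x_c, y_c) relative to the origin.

Part | A | x̄ᵢ | ȳᵢ | A·x̄ᵢ | A·ȳᵢ
web | 3300.00 | 50.00 | 55.00 | 165000.00 | 181500.00
flange | 1800.00 | 50.00 | 119.00 | 90000.00 | 214200.00
Σ | 5100.00 |  |  | 255000.00 | 395700.00
x_c = 255000.00 / 5100.00 = 50.00 mm
y_c = 395700.00 / 5100.00 = 77.59 mm

x_c = 50.00 mm, y_c = 77.59 mm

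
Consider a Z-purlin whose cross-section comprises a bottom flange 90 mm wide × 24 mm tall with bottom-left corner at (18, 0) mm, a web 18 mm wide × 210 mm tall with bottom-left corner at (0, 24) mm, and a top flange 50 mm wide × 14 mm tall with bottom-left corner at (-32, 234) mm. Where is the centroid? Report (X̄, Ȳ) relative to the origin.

bottom flange: A = 90 × 24 = 2160.00, centroid at (63.00, 12.00).
web: A = 18 × 210 = 3780.00, centroid at (9.00, 129.00).
top flange: A = 50 × 14 = 700.00, centroid at (-7.00, 241.00).
ΣA = 6640.00 mm²
ΣAX̄ = (2160.00)(63.00) + (3780.00)(9.00) + (700.00)(-7.00) = 165200.00 mm³
ΣAȲ = (2160.00)(12.00) + (3780.00)(129.00) + (700.00)(241.00) = 682240.00 mm³
X̄ = 165200.00 / 6640.00 = 24.88 mm
Ȳ = 682240.00 / 6640.00 = 102.75 mm

X̄ = 24.88 mm, Ȳ = 102.75 mm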